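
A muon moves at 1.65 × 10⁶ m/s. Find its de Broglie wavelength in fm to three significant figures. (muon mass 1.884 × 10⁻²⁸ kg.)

λ = 2130 fm

p = mv = 1.884 × 10⁻²⁸ × 1.65 × 10⁶ = 3.109 × 10⁻²² kg·m/s.
λ = h/p = 6.626 × 10⁻³⁴ / 3.109 × 10⁻²² = 2.13 × 10⁻¹² m = 2130 fm.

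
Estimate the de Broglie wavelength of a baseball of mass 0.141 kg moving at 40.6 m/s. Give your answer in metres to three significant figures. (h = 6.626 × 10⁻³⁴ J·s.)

λ = 1.16 × 10⁻³⁴ m

p = mv = 0.141 × 40.6 = 5.725 kg·m/s.
λ = h/p = 6.626 × 10⁻³⁴ / 5.725 = 1.16 × 10⁻³⁴ m.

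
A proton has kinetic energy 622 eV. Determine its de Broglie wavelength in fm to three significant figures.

KE = 622 eV = 9.964 × 10⁻¹⁷ J.
p = √(2mKE) = √(2 × 1.673 × 10⁻²⁷ × 9.964 × 10⁻¹⁷) = 5.774 × 10⁻²² kg·m/s.
λ = h/p = 6.626 × 10⁻³⁴ / 5.774 × 10⁻²² = 1.15 × 10⁻¹² m = 1150 fm.

λ = 1150 fm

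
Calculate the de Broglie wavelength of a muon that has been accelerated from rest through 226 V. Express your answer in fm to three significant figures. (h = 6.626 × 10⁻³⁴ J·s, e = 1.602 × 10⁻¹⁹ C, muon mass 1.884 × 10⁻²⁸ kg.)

λ = 5670 fm

KE = eV = 1.602 × 10⁻¹⁹ × 226.0 = 3.621 × 10⁻¹⁷ J.
p = √(2mKE) = √(2 × 1.884 × 10⁻²⁸ × 3.621 × 10⁻¹⁷) = 1.168 × 10⁻²² kg·m/s.
λ = h/p = 6.626 × 10⁻³⁴ / 1.168 × 10⁻²² = 5.67 × 10⁻¹² m = 5670 fm.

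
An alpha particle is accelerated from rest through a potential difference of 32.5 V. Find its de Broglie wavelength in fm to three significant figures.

λ = 1780 fm

KE = 2eV = 2 × 1.602 × 10⁻¹⁹ × 32.50 = 1.041 × 10⁻¹⁷ J.
p = √(2mKE) = √(2 × 6.645 × 10⁻²⁷ × 1.041 × 10⁻¹⁷) = 3.720 × 10⁻²² kg·m/s.
λ = h/p = 6.626 × 10⁻³⁴ / 3.720 × 10⁻²² = 1.78 × 10⁻¹² m = 1780 fm.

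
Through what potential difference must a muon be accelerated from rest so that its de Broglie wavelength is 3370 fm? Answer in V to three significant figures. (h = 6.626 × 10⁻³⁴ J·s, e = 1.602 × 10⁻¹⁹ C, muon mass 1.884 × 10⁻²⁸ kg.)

p = h/λ = 6.626 × 10⁻³⁴ / 3.370 × 10⁻¹² = 1.966 × 10⁻²² kg·m/s.
KE = p²/(2m) = 1.026 × 10⁻¹⁶ J.
V = KE/e = 1.026 × 10⁻¹⁶ / (1.602 × 10⁻¹⁹) = 640 V.

V = 640 V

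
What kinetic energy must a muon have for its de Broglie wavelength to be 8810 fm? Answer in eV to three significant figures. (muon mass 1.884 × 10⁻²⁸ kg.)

KE = 93.7 eV

p = h/λ = 6.626 × 10⁻³⁴ / 8.810 × 10⁻¹² = 7.521 × 10⁻²³ kg·m/s.
KE = p²/(2m) = (7.521 × 10⁻²³)² / (2 × 1.884 × 10⁻²⁸) = 1.501 × 10⁻¹⁷ J = 93.7 eV.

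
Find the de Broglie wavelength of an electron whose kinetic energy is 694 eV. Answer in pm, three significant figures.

λ = 46.6 pm

KE = 694 eV = 1.112 × 10⁻¹⁶ J.
p = √(2mKE) = √(2 × 9.109 × 10⁻³¹ × 1.112 × 10⁻¹⁶) = 1.423 × 10⁻²³ kg·m/s.
λ = h/p = 6.626 × 10⁻³⁴ / 1.423 × 10⁻²³ = 4.66 × 10⁻¹¹ m = 46.6 pm.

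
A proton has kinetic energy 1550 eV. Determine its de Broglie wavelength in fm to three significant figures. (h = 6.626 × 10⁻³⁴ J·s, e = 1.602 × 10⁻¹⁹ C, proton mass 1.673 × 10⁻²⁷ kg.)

KE = 1550 eV = 2.483 × 10⁻¹⁶ J.
p = √(2mKE) = √(2 × 1.673 × 10⁻²⁷ × 2.483 × 10⁻¹⁶) = 9.115 × 10⁻²² kg·m/s.
λ = h/p = 6.626 × 10⁻³⁴ / 9.115 × 10⁻²² = 7.27 × 10⁻¹³ m = 727 fm.

λ = 727 fm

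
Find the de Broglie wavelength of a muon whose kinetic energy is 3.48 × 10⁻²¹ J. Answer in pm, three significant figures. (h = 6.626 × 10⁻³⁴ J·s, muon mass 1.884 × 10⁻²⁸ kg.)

p = √(2mKE) = √(2 × 1.884 × 10⁻²⁸ × 3.480 × 10⁻²¹) = 1.145 × 10⁻²⁴ kg·m/s.
λ = h/p = 6.626 × 10⁻³⁴ / 1.145 × 10⁻²⁴ = 5.79 × 10⁻¹⁰ m = 579 pm.

λ = 579 pm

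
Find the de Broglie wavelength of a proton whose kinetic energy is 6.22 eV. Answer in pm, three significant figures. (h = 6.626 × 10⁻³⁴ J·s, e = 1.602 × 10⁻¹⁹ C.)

KE = 6.22 eV = 9.964 × 10⁻¹⁹ J.
p = √(2mKE) = √(2 × 1.673 × 10⁻²⁷ × 9.964 × 10⁻¹⁹) = 5.774 × 10⁻²³ kg·m/s.
λ = h/p = 6.626 × 10⁻³⁴ / 5.774 × 10⁻²³ = 1.15 × 10⁻¹¹ m = 11.5 pm.

λ = 11.5 pm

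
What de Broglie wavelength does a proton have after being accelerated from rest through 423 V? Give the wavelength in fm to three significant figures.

KE = eV = 1.602 × 10⁻¹⁹ × 423.0 = 6.776 × 10⁻¹⁷ J.
p = √(2mKE) = √(2 × 1.673 × 10⁻²⁷ × 6.776 × 10⁻¹⁷) = 4.762 × 10⁻²² kg·m/s.
λ = h/p = 6.626 × 10⁻³⁴ / 4.762 × 10⁻²² = 1.39 × 10⁻¹² m = 1390 fm.

λ = 1390 fm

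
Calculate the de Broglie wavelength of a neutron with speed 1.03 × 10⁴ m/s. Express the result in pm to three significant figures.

p = mv = 1.675 × 10⁻²⁷ × 1.03 × 10⁴ = 1.725 × 10⁻²³ kg·m/s.
λ = h/p = 6.626 × 10⁻³⁴ / 1.725 × 10⁻²³ = 3.84 × 10⁻¹¹ m = 38.4 pm.

λ = 38.4 pm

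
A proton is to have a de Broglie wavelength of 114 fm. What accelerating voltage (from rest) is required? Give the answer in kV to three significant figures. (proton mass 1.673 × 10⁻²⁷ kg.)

V = 63.0 kV

p = h/λ = 6.626 × 10⁻³⁴ / 1.140 × 10⁻¹³ = 5.812 × 10⁻²¹ kg·m/s.
KE = p²/(2m) = 1.010 × 10⁻¹⁴ J.
V = KE/e = 1.010 × 10⁻¹⁴ / (1.602 × 10⁻¹⁹) = 63.0 kV.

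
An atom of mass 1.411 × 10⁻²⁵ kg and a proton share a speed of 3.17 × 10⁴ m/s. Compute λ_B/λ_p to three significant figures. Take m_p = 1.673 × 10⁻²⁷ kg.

λ_B/λ_p = 0.0119

At fixed v, p = mv so λ = h/(mv) ∝ 1/m.
λ_B/λ_p = m_p/m_B = 1.673 × 10⁻²⁷/1.411 × 10⁻²⁵ = 0.0119.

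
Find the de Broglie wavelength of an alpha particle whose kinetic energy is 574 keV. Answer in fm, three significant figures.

KE = 574 keV = 9.195 × 10⁻¹⁴ J.
p = √(2mKE) = √(2 × 6.645 × 10⁻²⁷ × 9.195 × 10⁻¹⁴) = 3.496 × 10⁻²⁰ kg·m/s.
λ = h/p = 6.626 × 10⁻³⁴ / 3.496 × 10⁻²⁰ = 1.90 × 10⁻¹⁴ m = 19.0 fm.

λ = 19.0 fm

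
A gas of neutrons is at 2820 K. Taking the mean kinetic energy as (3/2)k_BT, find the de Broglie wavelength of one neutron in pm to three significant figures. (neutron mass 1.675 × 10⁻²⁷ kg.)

λ = 47.4 pm

KE = (3/2)k_BT = 1.5 × 1.381 × 10⁻²³ × 2820 = 5.842 × 10⁻²⁰ J.
p = √(2mKE) = √(2 × 1.675 × 10⁻²⁷ × 5.842 × 10⁻²⁰) = 1.399 × 10⁻²³ kg·m/s.
λ = h/p = 4.74 × 10⁻¹¹ m = 47.4 pm.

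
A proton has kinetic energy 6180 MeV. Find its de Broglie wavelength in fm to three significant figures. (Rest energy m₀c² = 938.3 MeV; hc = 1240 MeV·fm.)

Total energy E = KE + m₀c² = 6180 + 938.3 = 7118.3 MeV.
(pc)² = E² − (m₀c²)² = (7118.3)² − (938.3)² = 4.979 × 10⁷ MeV², so pc = 7056 MeV.
λ = hc/(pc) = 1240 MeV·fm / 7056 MeV = 0.176 fm.

λ = 0.176 fm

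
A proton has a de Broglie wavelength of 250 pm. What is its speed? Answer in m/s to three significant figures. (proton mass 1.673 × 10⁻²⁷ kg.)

v = 1580 m/s

p = h/λ = 6.626 × 10⁻³⁴ / 2.500 × 10⁻¹⁰ = 2.650 × 10⁻²⁴ kg·m/s.
v = p/m = 2.650 × 10⁻²⁴ / 1.673 × 10⁻²⁷ = 1.58 × 10³ m/s = 1580 m/s.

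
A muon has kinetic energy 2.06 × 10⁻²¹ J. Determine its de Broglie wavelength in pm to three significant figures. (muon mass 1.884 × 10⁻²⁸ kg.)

λ = 752 pm

p = √(2mKE) = √(2 × 1.884 × 10⁻²⁸ × 2.060 × 10⁻²¹) = 8.810 × 10⁻²⁵ kg·m/s.
λ = h/p = 6.626 × 10⁻³⁴ / 8.810 × 10⁻²⁵ = 7.52 × 10⁻¹⁰ m = 752 pm.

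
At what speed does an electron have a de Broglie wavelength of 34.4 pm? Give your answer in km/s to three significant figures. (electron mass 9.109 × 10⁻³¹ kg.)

v = 2.11 × 10⁴ km/s

p = h/λ = 6.626 × 10⁻³⁴ / 3.440 × 10⁻¹¹ = 1.926 × 10⁻²³ kg·m/s.
v = p/m = 1.926 × 10⁻²³ / 9.109 × 10⁻³¹ = 2.11 × 10⁷ m/s = 2.11 × 10⁴ km/s.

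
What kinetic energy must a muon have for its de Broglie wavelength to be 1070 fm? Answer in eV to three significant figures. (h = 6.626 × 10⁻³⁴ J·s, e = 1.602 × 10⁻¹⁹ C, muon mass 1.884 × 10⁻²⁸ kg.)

KE = 6350 eV

p = h/λ = 6.626 × 10⁻³⁴ / 1.070 × 10⁻¹² = 6.193 × 10⁻²² kg·m/s.
KE = p²/(2m) = (6.193 × 10⁻²²)² / (2 × 1.884 × 10⁻²⁸) = 1.018 × 10⁻¹⁵ J = 6350 eV.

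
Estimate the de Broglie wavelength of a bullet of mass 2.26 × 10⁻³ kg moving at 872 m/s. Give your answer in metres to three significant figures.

p = mv = 2.26 × 10⁻³ × 872 = 1.971 kg·m/s.
λ = h/p = 6.626 × 10⁻³⁴ / 1.971 = 3.36 × 10⁻³⁴ m.

λ = 3.36 × 10⁻³⁴ m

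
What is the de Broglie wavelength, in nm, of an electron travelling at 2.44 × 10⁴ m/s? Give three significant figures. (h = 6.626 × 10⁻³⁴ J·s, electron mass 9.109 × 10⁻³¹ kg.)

p = mv = 9.109 × 10⁻³¹ × 2.44 × 10⁴ = 2.223 × 10⁻²⁶ kg·m/s.
λ = h/p = 6.626 × 10⁻³⁴ / 2.223 × 10⁻²⁶ = 2.98 × 10⁻⁸ m = 29.8 nm.

λ = 29.8 nm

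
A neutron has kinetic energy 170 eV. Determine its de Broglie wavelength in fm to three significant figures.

KE = 170 eV = 2.723 × 10⁻¹⁷ J.
p = √(2mKE) = √(2 × 1.675 × 10⁻²⁷ × 2.723 × 10⁻¹⁷) = 3.020 × 10⁻²² kg·m/s.
λ = h/p = 6.626 × 10⁻³⁴ / 3.020 × 10⁻²² = 2.19 × 10⁻¹² m = 2190 fm.

λ = 2190 fm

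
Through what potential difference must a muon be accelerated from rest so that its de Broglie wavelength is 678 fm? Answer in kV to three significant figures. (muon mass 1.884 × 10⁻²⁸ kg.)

V = 15.8 kV

p = h/λ = 6.626 × 10⁻³⁴ / 6.780 × 10⁻¹³ = 9.773 × 10⁻²² kg·m/s.
KE = p²/(2m) = 2.535 × 10⁻¹⁵ J.
V = KE/e = 2.535 × 10⁻¹⁵ / (1.602 × 10⁻¹⁹) = 15.8 kV.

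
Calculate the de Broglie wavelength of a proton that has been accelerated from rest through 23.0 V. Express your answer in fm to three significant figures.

KE = eV = 1.602 × 10⁻¹⁹ × 23.00 = 3.685 × 10⁻¹⁸ J.
p = √(2mKE) = √(2 × 1.673 × 10⁻²⁷ × 3.685 × 10⁻¹⁸) = 1.110 × 10⁻²² kg·m/s.
λ = h/p = 6.626 × 10⁻³⁴ / 1.110 × 10⁻²² = 5.97 × 10⁻¹² m = 5970 fm.

λ = 5970 fm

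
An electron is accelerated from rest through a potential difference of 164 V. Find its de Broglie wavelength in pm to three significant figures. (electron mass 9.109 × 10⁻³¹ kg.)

λ = 95.8 pm

KE = eV = 1.602 × 10⁻¹⁹ × 164.0 = 2.627 × 10⁻¹⁷ J.
p = √(2mKE) = √(2 × 9.109 × 10⁻³¹ × 2.627 × 10⁻¹⁷) = 6.918 × 10⁻²⁴ kg·m/s.
λ = h/p = 6.626 × 10⁻³⁴ / 6.918 × 10⁻²⁴ = 9.58 × 10⁻¹¹ m = 95.8 pm.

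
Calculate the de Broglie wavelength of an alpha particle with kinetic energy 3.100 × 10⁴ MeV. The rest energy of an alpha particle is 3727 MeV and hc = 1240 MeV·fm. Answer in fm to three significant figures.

Total energy E = KE + m₀c² = 3.100 × 10⁴ + 3727 = 34727 MeV.
(pc)² = E² − (m₀c²)² = (34727)² − (3727)² = 1.192 × 10⁹ MeV², so pc = 3.453 × 10⁴ MeV.
λ = hc/(pc) = 1240 MeV·fm / 3.453 × 10⁴ MeV = 0.0359 fm.

λ = 0.0359 fm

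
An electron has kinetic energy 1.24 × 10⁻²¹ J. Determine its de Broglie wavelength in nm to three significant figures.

p = √(2mKE) = √(2 × 9.109 × 10⁻³¹ × 1.240 × 10⁻²¹) = 4.753 × 10⁻²⁶ kg·m/s.
λ = h/p = 6.626 × 10⁻³⁴ / 4.753 × 10⁻²⁶ = 1.39 × 10⁻⁸ m = 13.9 nm.

λ = 13.9 nm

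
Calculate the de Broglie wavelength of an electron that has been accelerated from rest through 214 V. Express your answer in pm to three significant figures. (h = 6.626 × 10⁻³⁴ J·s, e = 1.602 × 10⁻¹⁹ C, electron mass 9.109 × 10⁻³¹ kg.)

KE = eV = 1.602 × 10⁻¹⁹ × 214.0 = 3.428 × 10⁻¹⁷ J.
p = √(2mKE) = √(2 × 9.109 × 10⁻³¹ × 3.428 × 10⁻¹⁷) = 7.903 × 10⁻²⁴ kg·m/s.
λ = h/p = 6.626 × 10⁻³⁴ / 7.903 × 10⁻²⁴ = 8.38 × 10⁻¹¹ m = 83.8 pm.

λ = 83.8 pm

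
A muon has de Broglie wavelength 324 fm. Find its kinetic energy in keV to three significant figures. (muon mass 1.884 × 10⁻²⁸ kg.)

p = h/λ = 6.626 × 10⁻³⁴ / 3.240 × 10⁻¹³ = 2.045 × 10⁻²¹ kg·m/s.
KE = p²/(2m) = (2.045 × 10⁻²¹)² / (2 × 1.884 × 10⁻²⁸) = 1.110 × 10⁻¹⁴ J = 69.3 keV.

KE = 69.3 keV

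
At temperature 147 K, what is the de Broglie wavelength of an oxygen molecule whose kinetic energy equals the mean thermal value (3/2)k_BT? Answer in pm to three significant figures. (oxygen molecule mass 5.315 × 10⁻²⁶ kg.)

λ = 36.8 pm

KE = (3/2)k_BT = 1.5 × 1.381 × 10⁻²³ × 147 = 3.045 × 10⁻²¹ J.
p = √(2mKE) = √(2 × 5.315 × 10⁻²⁶ × 3.045 × 10⁻²¹) = 1.799 × 10⁻²³ kg·m/s.
λ = h/p = 3.68 × 10⁻¹¹ m = 36.8 pm.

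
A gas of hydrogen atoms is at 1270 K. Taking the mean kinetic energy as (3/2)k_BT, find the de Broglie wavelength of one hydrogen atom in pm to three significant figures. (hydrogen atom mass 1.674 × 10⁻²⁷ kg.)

KE = (3/2)k_BT = 1.5 × 1.381 × 10⁻²³ × 1270 = 2.631 × 10⁻²⁰ J.
p = √(2mKE) = √(2 × 1.674 × 10⁻²⁷ × 2.631 × 10⁻²⁰) = 9.385 × 10⁻²⁴ kg·m/s.
λ = h/p = 7.06 × 10⁻¹¹ m = 70.6 pm.

λ = 70.6 pm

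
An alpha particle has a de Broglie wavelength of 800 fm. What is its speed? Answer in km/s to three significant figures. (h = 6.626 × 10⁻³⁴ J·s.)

v = 125 km/s

p = h/λ = 6.626 × 10⁻³⁴ / 8.000 × 10⁻¹³ = 8.282 × 10⁻²² kg·m/s.
v = p/m = 8.282 × 10⁻²² / 6.645 × 10⁻²⁷ = 1.25 × 10⁵ m/s = 125 km/s.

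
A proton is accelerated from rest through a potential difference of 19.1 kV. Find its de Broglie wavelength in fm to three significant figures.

λ = 207 fm

KE = eV = 1.602 × 10⁻¹⁹ × 1.910 × 10⁴ = 3.060 × 10⁻¹⁵ J.
p = √(2mKE) = √(2 × 1.673 × 10⁻²⁷ × 3.060 × 10⁻¹⁵) = 3.200 × 10⁻²¹ kg·m/s.
λ = h/p = 6.626 × 10⁻³⁴ / 3.200 × 10⁻²¹ = 2.07 × 10⁻¹³ m = 207 fm.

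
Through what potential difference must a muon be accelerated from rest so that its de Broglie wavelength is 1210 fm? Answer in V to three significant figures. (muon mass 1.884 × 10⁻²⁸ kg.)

V = 4970 V

p = h/λ = 6.626 × 10⁻³⁴ / 1.210 × 10⁻¹² = 5.476 × 10⁻²² kg·m/s.
KE = p²/(2m) = 7.958 × 10⁻¹⁶ J.
V = KE/e = 7.958 × 10⁻¹⁶ / (1.602 × 10⁻¹⁹) = 4970 V.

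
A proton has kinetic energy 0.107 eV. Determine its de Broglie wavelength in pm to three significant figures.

λ = 87.5 pm

KE = 0.107 eV = 1.714 × 10⁻²⁰ J.
p = √(2mKE) = √(2 × 1.673 × 10⁻²⁷ × 1.714 × 10⁻²⁰) = 7.573 × 10⁻²⁴ kg·m/s.
λ = h/p = 6.626 × 10⁻³⁴ / 7.573 × 10⁻²⁴ = 8.75 × 10⁻¹¹ m = 87.5 pm.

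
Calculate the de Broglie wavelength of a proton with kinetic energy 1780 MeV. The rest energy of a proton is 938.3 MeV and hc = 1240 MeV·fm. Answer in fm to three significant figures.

Total energy E = KE + m₀c² = 1780 + 938.3 = 2718.3 MeV.
(pc)² = E² − (m₀c²)² = (2718.3)² − (938.3)² = 6.509 × 10⁶ MeV², so pc = 2551 MeV.
λ = hc/(pc) = 1240 MeV·fm / 2551 MeV = 0.486 fm.

λ = 0.486 fm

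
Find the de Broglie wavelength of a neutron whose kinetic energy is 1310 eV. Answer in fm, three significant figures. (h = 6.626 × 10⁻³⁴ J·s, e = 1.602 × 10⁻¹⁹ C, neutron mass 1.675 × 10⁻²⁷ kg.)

λ = 790 fm

KE = 1310 eV = 2.099 × 10⁻¹⁶ J.
p = √(2mKE) = √(2 × 1.675 × 10⁻²⁷ × 2.099 × 10⁻¹⁶) = 8.385 × 10⁻²² kg·m/s.
λ = h/p = 6.626 × 10⁻³⁴ / 8.385 × 10⁻²² = 7.90 × 10⁻¹³ m = 790 fm.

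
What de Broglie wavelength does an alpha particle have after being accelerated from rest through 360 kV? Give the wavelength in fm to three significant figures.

λ = 16.9 fm

KE = 2eV = 2 × 1.602 × 10⁻¹⁹ × 3.600 × 10⁵ = 1.153 × 10⁻¹³ J.
p = √(2mKE) = √(2 × 6.645 × 10⁻²⁷ × 1.153 × 10⁻¹³) = 3.915 × 10⁻²⁰ kg·m/s.
λ = h/p = 6.626 × 10⁻³⁴ / 3.915 × 10⁻²⁰ = 1.69 × 10⁻¹⁴ m = 16.9 fm.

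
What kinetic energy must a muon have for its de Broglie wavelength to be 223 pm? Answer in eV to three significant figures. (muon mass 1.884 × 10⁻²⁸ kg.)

p = h/λ = 6.626 × 10⁻³⁴ / 2.230 × 10⁻¹⁰ = 2.971 × 10⁻²⁴ kg·m/s.
KE = p²/(2m) = (2.971 × 10⁻²⁴)² / (2 × 1.884 × 10⁻²⁸) = 2.343 × 10⁻²⁰ J = 0.146 eV.

KE = 0.146 eV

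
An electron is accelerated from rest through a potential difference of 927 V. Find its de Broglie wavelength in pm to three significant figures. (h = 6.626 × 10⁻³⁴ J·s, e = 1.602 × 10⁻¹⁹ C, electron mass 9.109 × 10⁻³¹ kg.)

KE = eV = 1.602 × 10⁻¹⁹ × 927.0 = 1.485 × 10⁻¹⁶ J.
p = √(2mKE) = √(2 × 9.109 × 10⁻³¹ × 1.485 × 10⁻¹⁶) = 1.645 × 10⁻²³ kg·m/s.
λ = h/p = 6.626 × 10⁻³⁴ / 1.645 × 10⁻²³ = 4.03 × 10⁻¹¹ m = 40.3 pm.

λ = 40.3 pm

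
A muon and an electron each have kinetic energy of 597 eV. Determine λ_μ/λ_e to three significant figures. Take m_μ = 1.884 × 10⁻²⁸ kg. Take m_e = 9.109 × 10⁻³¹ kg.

At fixed KE, p = √(2mKE) so λ = h/p ∝ 1/√m.
λ_μ/λ_e = √(m_e/m_μ) = √(9.109 × 10⁻³¹/1.884 × 10⁻²⁸) = √(4.835 × 10⁻³) = 0.0695.

λ_μ/λ_e = 0.0695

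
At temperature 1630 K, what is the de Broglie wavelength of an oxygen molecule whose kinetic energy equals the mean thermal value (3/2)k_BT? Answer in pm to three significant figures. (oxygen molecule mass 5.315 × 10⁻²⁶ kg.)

KE = (3/2)k_BT = 1.5 × 1.381 × 10⁻²³ × 1630 = 3.377 × 10⁻²⁰ J.
p = √(2mKE) = √(2 × 5.315 × 10⁻²⁶ × 3.377 × 10⁻²⁰) = 5.991 × 10⁻²³ kg·m/s.
λ = h/p = 1.11 × 10⁻¹¹ m = 11.1 pm.

λ = 11.1 pm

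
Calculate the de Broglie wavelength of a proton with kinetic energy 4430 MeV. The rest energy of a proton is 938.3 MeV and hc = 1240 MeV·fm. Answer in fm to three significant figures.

λ = 0.235 fm

Total energy E = KE + m₀c² = 4430 + 938.3 = 5368.3 MeV.
(pc)² = E² − (m₀c²)² = (5368.3)² − (938.3)² = 2.794 × 10⁷ MeV², so pc = 5286 MeV.
λ = hc/(pc) = 1240 MeV·fm / 5286 MeV = 0.235 fm.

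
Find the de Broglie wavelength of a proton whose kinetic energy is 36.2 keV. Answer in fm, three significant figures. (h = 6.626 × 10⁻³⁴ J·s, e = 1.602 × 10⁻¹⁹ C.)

λ = 150 fm

KE = 36.2 keV = 5.799 × 10⁻¹⁵ J.
p = √(2mKE) = √(2 × 1.673 × 10⁻²⁷ × 5.799 × 10⁻¹⁵) = 4.405 × 10⁻²¹ kg·m/s.
λ = h/p = 6.626 × 10⁻³⁴ / 4.405 × 10⁻²¹ = 1.50 × 10⁻¹³ m = 150 fm.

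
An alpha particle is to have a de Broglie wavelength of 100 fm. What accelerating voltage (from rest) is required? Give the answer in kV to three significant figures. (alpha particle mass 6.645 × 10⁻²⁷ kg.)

p = h/λ = 6.626 × 10⁻³⁴ / 1.000 × 10⁻¹³ = 6.626 × 10⁻²¹ kg·m/s.
KE = p²/(2m) = 3.304 × 10⁻¹⁵ J.
V = KE/2e = 3.304 × 10⁻¹⁵ / (2 × 1.602 × 10⁻¹⁹) = 10.3 kV.

V = 10.3 kV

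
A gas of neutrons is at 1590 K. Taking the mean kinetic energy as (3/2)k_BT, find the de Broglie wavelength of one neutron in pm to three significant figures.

KE = (3/2)k_BT = 1.5 × 1.381 × 10⁻²³ × 1590 = 3.294 × 10⁻²⁰ J.
p = √(2mKE) = √(2 × 1.675 × 10⁻²⁷ × 3.294 × 10⁻²⁰) = 1.050 × 10⁻²³ kg·m/s.
λ = h/p = 6.31 × 10⁻¹¹ m = 63.1 pm.

λ = 63.1 pm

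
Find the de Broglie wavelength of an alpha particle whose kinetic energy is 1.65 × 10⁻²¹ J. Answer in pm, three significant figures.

λ = 141 pm

p = √(2mKE) = √(2 × 6.645 × 10⁻²⁷ × 1.650 × 10⁻²¹) = 4.683 × 10⁻²⁴ kg·m/s.
λ = h/p = 6.626 × 10⁻³⁴ / 4.683 × 10⁻²⁴ = 1.41 × 10⁻¹⁰ m = 141 pm.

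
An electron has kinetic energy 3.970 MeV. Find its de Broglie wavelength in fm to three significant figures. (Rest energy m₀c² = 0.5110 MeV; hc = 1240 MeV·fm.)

Total energy E = KE + m₀c² = 3.970 + 0.5110 = 4.4810 MeV.
(pc)² = E² − (m₀c²)² = (4.4810)² − (0.5110)² = 19.82 MeV², so pc = 4.452 MeV.
λ = hc/(pc) = 1240 MeV·fm / 4.452 MeV = 279 fm.

λ = 279 fm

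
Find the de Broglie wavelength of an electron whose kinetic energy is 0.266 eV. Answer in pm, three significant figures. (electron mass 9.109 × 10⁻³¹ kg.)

λ = 2380 pm

KE = 0.266 eV = 4.261 × 10⁻²⁰ J.
p = √(2mKE) = √(2 × 9.109 × 10⁻³¹ × 4.261 × 10⁻²⁰) = 2.786 × 10⁻²⁵ kg·m/s.
λ = h/p = 6.626 × 10⁻³⁴ / 2.786 × 10⁻²⁵ = 2.38 × 10⁻⁹ m = 2380 pm.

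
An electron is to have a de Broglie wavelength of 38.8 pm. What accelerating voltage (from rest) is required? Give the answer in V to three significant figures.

V = 999 V

p = h/λ = 6.626 × 10⁻³⁴ / 3.880 × 10⁻¹¹ = 1.708 × 10⁻²³ kg·m/s.
KE = p²/(2m) = 1.601 × 10⁻¹⁶ J.
V = KE/e = 1.601 × 10⁻¹⁶ / (1.602 × 10⁻¹⁹) = 999 V.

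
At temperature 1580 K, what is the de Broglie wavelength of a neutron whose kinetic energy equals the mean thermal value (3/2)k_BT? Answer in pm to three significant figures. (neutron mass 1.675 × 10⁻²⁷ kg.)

λ = 63.3 pm

KE = (3/2)k_BT = 1.5 × 1.381 × 10⁻²³ × 1580 = 3.273 × 10⁻²⁰ J.
p = √(2mKE) = √(2 × 1.675 × 10⁻²⁷ × 3.273 × 10⁻²⁰) = 1.047 × 10⁻²³ kg·m/s.
λ = h/p = 6.33 × 10⁻¹¹ m = 63.3 pm.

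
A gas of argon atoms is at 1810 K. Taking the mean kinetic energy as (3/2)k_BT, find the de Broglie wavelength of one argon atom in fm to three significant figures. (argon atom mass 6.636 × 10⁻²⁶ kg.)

λ = 9390 fm

KE = (3/2)k_BT = 1.5 × 1.381 × 10⁻²³ × 1810 = 3.749 × 10⁻²⁰ J.
p = √(2mKE) = √(2 × 6.636 × 10⁻²⁶ × 3.749 × 10⁻²⁰) = 7.054 × 10⁻²³ kg·m/s.
λ = h/p = 9.39 × 10⁻¹² m = 9390 fm.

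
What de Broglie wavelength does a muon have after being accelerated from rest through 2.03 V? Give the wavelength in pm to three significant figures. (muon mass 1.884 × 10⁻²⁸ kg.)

λ = 59.9 pm

KE = eV = 1.602 × 10⁻¹⁹ × 2.030 = 3.252 × 10⁻¹⁹ J.
p = √(2mKE) = √(2 × 1.884 × 10⁻²⁸ × 3.252 × 10⁻¹⁹) = 1.107 × 10⁻²³ kg·m/s.
λ = h/p = 6.626 × 10⁻³⁴ / 1.107 × 10⁻²³ = 5.99 × 10⁻¹¹ m = 59.9 pm.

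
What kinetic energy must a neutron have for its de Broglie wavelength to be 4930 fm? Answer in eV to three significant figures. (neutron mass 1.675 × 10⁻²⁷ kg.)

KE = 33.7 eV

p = h/λ = 6.626 × 10⁻³⁴ / 4.930 × 10⁻¹² = 1.344 × 10⁻²² kg·m/s.
KE = p²/(2m) = (1.344 × 10⁻²²)² / (2 × 1.675 × 10⁻²⁷) = 5.392 × 10⁻¹⁸ J = 33.7 eV.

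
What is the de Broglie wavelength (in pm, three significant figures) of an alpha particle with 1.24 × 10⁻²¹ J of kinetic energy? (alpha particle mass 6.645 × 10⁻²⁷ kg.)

p = √(2mKE) = √(2 × 6.645 × 10⁻²⁷ × 1.240 × 10⁻²¹) = 4.060 × 10⁻²⁴ kg·m/s.
λ = h/p = 6.626 × 10⁻³⁴ / 4.060 × 10⁻²⁴ = 1.63 × 10⁻¹⁰ m = 163 pm.

λ = 163 pm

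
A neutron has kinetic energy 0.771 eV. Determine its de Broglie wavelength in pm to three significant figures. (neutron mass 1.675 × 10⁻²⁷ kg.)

KE = 0.771 eV = 1.235 × 10⁻¹⁹ J.
p = √(2mKE) = √(2 × 1.675 × 10⁻²⁷ × 1.235 × 10⁻¹⁹) = 2.034 × 10⁻²³ kg·m/s.
λ = h/p = 6.626 × 10⁻³⁴ / 2.034 × 10⁻²³ = 3.26 × 10⁻¹¹ m = 32.6 pm.

λ = 32.6 pm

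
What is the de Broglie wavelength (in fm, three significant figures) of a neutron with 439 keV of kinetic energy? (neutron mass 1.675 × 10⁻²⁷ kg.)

KE = 439 keV = 7.033 × 10⁻¹⁴ J.
p = √(2mKE) = √(2 × 1.675 × 10⁻²⁷ × 7.033 × 10⁻¹⁴) = 1.535 × 10⁻²⁰ kg·m/s.
λ = h/p = 6.626 × 10⁻³⁴ / 1.535 × 10⁻²⁰ = 4.32 × 10⁻¹⁴ m = 43.2 fm.

λ = 43.2 fm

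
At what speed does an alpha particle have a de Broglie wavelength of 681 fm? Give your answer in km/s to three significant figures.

v = 146 km/s

p = h/λ = 6.626 × 10⁻³⁴ / 6.810 × 10⁻¹³ = 9.730 × 10⁻²² kg·m/s.
v = p/m = 9.730 × 10⁻²² / 6.645 × 10⁻²⁷ = 1.46 × 10⁵ m/s = 146 km/s.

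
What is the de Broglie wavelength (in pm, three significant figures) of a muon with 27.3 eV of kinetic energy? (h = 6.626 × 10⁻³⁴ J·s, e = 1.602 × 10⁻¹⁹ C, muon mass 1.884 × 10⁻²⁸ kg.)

λ = 16.3 pm

KE = 27.3 eV = 4.373 × 10⁻¹⁸ J.
p = √(2mKE) = √(2 × 1.884 × 10⁻²⁸ × 4.373 × 10⁻¹⁸) = 4.059 × 10⁻²³ kg·m/s.
λ = h/p = 6.626 × 10⁻³⁴ / 4.059 × 10⁻²³ = 1.63 × 10⁻¹¹ m = 16.3 pm.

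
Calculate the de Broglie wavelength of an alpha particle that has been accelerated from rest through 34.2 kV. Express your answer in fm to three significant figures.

KE = 2eV = 2 × 1.602 × 10⁻¹⁹ × 3.420 × 10⁴ = 1.096 × 10⁻¹⁴ J.
p = √(2mKE) = √(2 × 6.645 × 10⁻²⁷ × 1.096 × 10⁻¹⁴) = 1.207 × 10⁻²⁰ kg·m/s.
λ = h/p = 6.626 × 10⁻³⁴ / 1.207 × 10⁻²⁰ = 5.49 × 10⁻¹⁴ m = 54.9 fm.

λ = 54.9 fm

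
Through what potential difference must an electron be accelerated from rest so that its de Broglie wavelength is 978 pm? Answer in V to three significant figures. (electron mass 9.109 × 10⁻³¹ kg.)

V = 1.57 V

p = h/λ = 6.626 × 10⁻³⁴ / 9.780 × 10⁻¹⁰ = 6.775 × 10⁻²⁵ kg·m/s.
KE = p²/(2m) = 2.520 × 10⁻¹⁹ J.
V = KE/e = 2.520 × 10⁻¹⁹ / (1.602 × 10⁻¹⁹) = 1.57 V.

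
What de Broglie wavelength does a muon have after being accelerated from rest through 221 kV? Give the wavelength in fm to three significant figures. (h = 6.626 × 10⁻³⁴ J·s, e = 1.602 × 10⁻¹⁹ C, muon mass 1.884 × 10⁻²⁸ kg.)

KE = eV = 1.602 × 10⁻¹⁹ × 2.210 × 10⁵ = 3.540 × 10⁻¹⁴ J.
p = √(2mKE) = √(2 × 1.884 × 10⁻²⁸ × 3.540 × 10⁻¹⁴) = 3.652 × 10⁻²¹ kg·m/s.
λ = h/p = 6.626 × 10⁻³⁴ / 3.652 × 10⁻²¹ = 1.81 × 10⁻¹³ m = 181 fm.

λ = 181 fm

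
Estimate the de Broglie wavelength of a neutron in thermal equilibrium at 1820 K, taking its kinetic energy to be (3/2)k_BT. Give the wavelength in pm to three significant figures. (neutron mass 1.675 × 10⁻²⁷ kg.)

λ = 59.0 pm

KE = (3/2)k_BT = 1.5 × 1.381 × 10⁻²³ × 1820 = 3.770 × 10⁻²⁰ J.
p = √(2mKE) = √(2 × 1.675 × 10⁻²⁷ × 3.770 × 10⁻²⁰) = 1.124 × 10⁻²³ kg·m/s.
λ = h/p = 5.90 × 10⁻¹¹ m = 59.0 pm.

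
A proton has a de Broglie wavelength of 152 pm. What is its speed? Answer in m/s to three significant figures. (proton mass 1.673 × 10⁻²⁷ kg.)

v = 2610 m/s

p = h/λ = 6.626 × 10⁻³⁴ / 1.520 × 10⁻¹⁰ = 4.359 × 10⁻²⁴ kg·m/s.
v = p/m = 4.359 × 10⁻²⁴ / 1.673 × 10⁻²⁷ = 2.61 × 10³ m/s = 2610 m/s.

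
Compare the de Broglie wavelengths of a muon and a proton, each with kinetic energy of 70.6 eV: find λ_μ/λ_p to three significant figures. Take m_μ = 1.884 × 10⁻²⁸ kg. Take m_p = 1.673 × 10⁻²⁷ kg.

At fixed KE, p = √(2mKE) so λ = h/p ∝ 1/√m.
λ_μ/λ_p = √(m_p/m_μ) = √(1.673 × 10⁻²⁷/1.884 × 10⁻²⁸) = √(8.880) = 2.98.

λ_μ/λ_p = 2.98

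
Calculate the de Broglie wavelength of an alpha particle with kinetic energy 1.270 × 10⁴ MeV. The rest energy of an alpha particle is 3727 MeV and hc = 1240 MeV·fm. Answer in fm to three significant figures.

Total energy E = KE + m₀c² = 1.270 × 10⁴ + 3727 = 16427 MeV.
(pc)² = E² − (m₀c²)² = (16427)² − (3727)² = 2.560 × 10⁸ MeV², so pc = 1.600 × 10⁴ MeV.
λ = hc/(pc) = 1240 MeV·fm / 1.600 × 10⁴ MeV = 0.0775 fm.

λ = 0.0775 fm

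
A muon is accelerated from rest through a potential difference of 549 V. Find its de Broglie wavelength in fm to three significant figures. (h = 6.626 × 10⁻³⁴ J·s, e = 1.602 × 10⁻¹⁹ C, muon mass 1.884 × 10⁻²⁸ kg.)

KE = eV = 1.602 × 10⁻¹⁹ × 549.0 = 8.795 × 10⁻¹⁷ J.
p = √(2mKE) = √(2 × 1.884 × 10⁻²⁸ × 8.795 × 10⁻¹⁷) = 1.820 × 10⁻²² kg·m/s.
λ = h/p = 6.626 × 10⁻³⁴ / 1.820 × 10⁻²² = 3.64 × 10⁻¹² m = 3640 fm.

λ = 3640 fm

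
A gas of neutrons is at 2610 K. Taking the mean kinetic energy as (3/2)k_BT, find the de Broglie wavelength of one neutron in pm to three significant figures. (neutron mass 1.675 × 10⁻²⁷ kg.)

KE = (3/2)k_BT = 1.5 × 1.381 × 10⁻²³ × 2610 = 5.407 × 10⁻²⁰ J.
p = √(2mKE) = √(2 × 1.675 × 10⁻²⁷ × 5.407 × 10⁻²⁰) = 1.346 × 10⁻²³ kg·m/s.
λ = h/p = 4.92 × 10⁻¹¹ m = 49.2 pm.

λ = 49.2 pm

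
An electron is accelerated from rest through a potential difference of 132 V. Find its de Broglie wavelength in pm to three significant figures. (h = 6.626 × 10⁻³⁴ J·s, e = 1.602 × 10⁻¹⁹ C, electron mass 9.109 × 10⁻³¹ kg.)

KE = eV = 1.602 × 10⁻¹⁹ × 132.0 = 2.115 × 10⁻¹⁷ J.
p = √(2mKE) = √(2 × 9.109 × 10⁻³¹ × 2.115 × 10⁻¹⁷) = 6.207 × 10⁻²⁴ kg·m/s.
λ = h/p = 6.626 × 10⁻³⁴ / 6.207 × 10⁻²⁴ = 1.07 × 10⁻¹⁰ m = 107 pm.

λ = 107 pm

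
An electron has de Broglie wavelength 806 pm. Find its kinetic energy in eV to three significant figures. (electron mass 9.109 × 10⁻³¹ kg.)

KE = 2.32 eV

p = h/λ = 6.626 × 10⁻³⁴ / 8.060 × 10⁻¹⁰ = 8.221 × 10⁻²⁵ kg·m/s.
KE = p²/(2m) = (8.221 × 10⁻²⁵)² / (2 × 9.109 × 10⁻³¹) = 3.710 × 10⁻¹⁹ J = 2.32 eV.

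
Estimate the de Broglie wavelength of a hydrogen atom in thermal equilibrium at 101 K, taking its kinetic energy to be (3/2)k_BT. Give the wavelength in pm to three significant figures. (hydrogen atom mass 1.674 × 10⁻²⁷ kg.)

KE = (3/2)k_BT = 1.5 × 1.381 × 10⁻²³ × 101 = 2.092 × 10⁻²¹ J.
p = √(2mKE) = √(2 × 1.674 × 10⁻²⁷ × 2.092 × 10⁻²¹) = 2.647 × 10⁻²⁴ kg·m/s.
λ = h/p = 2.50 × 10⁻¹⁰ m = 250 pm.

λ = 250 pm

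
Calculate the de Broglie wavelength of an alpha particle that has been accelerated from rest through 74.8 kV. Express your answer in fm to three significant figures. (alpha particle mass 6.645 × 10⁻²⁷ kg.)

λ = 37.1 fm

KE = 2eV = 2 × 1.602 × 10⁻¹⁹ × 7.480 × 10⁴ = 2.397 × 10⁻¹⁴ J.
p = √(2mKE) = √(2 × 6.645 × 10⁻²⁷ × 2.397 × 10⁻¹⁴) = 1.785 × 10⁻²⁰ kg·m/s.
λ = h/p = 6.626 × 10⁻³⁴ / 1.785 × 10⁻²⁰ = 3.71 × 10⁻¹⁴ m = 37.1 fm.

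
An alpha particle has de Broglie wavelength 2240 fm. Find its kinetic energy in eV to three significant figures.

KE = 41.1 eV

p = h/λ = 6.626 × 10⁻³⁴ / 2.240 × 10⁻¹² = 2.958 × 10⁻²² kg·m/s.
KE = p²/(2m) = (2.958 × 10⁻²²)² / (2 × 6.645 × 10⁻²⁷) = 6.584 × 10⁻¹⁸ J = 41.1 eV.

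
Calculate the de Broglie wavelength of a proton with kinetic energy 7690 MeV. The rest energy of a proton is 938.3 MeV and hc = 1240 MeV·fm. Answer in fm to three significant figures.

Total energy E = KE + m₀c² = 7690 + 938.3 = 8628.3 MeV.
(pc)² = E² − (m₀c²)² = (8628.3)² − (938.3)² = 7.357 × 10⁷ MeV², so pc = 8577 MeV.
λ = hc/(pc) = 1240 MeV·fm / 8577 MeV = 0.145 fm.

λ = 0.145 fm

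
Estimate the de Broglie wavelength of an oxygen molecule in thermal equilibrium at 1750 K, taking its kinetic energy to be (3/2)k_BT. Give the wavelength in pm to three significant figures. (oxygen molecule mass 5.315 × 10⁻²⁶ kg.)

λ = 10.7 pm

KE = (3/2)k_BT = 1.5 × 1.381 × 10⁻²³ × 1750 = 3.625 × 10⁻²⁰ J.
p = √(2mKE) = √(2 × 5.315 × 10⁻²⁶ × 3.625 × 10⁻²⁰) = 6.208 × 10⁻²³ kg·m/s.
λ = h/p = 1.07 × 10⁻¹¹ m = 10.7 pm.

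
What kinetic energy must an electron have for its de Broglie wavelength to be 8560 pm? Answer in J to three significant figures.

p = h/λ = 6.626 × 10⁻³⁴ / 8.560 × 10⁻⁹ = 7.741 × 10⁻²⁶ kg·m/s.
KE = p²/(2m) = (7.741 × 10⁻²⁶)² / (2 × 9.109 × 10⁻³¹) = 3.289 × 10⁻²¹ J = 3.29 × 10⁻²¹ J.

KE = 3.29 × 10⁻²¹ J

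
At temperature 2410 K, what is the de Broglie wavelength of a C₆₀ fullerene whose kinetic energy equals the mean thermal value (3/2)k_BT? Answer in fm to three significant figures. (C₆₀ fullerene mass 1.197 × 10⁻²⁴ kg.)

λ = 1920 fm

KE = (3/2)k_BT = 1.5 × 1.381 × 10⁻²³ × 2410 = 4.992 × 10⁻²⁰ J.
p = √(2mKE) = √(2 × 1.197 × 10⁻²⁴ × 4.992 × 10⁻²⁰) = 3.457 × 10⁻²² kg·m/s.
λ = h/p = 1.92 × 10⁻¹² m = 1920 fm.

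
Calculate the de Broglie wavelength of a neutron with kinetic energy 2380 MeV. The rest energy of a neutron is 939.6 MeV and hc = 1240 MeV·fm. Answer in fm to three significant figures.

λ = 0.389 fm

Total energy E = KE + m₀c² = 2380 + 939.6 = 3319.6 MeV.
(pc)² = E² − (m₀c²)² = (3319.6)² − (939.6)² = 1.014 × 10⁷ MeV², so pc = 3184 MeV.
λ = hc/(pc) = 1240 MeV·fm / 3184 MeV = 0.389 fm.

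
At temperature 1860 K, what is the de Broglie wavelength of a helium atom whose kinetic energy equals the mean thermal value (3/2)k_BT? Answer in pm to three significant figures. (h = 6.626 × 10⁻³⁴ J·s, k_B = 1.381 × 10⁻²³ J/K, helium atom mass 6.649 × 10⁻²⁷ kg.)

λ = 29.3 pm

KE = (3/2)k_BT = 1.5 × 1.381 × 10⁻²³ × 1860 = 3.853 × 10⁻²⁰ J.
p = √(2mKE) = √(2 × 6.649 × 10⁻²⁷ × 3.853 × 10⁻²⁰) = 2.264 × 10⁻²³ kg·m/s.
λ = h/p = 2.93 × 10⁻¹¹ m = 29.3 pm.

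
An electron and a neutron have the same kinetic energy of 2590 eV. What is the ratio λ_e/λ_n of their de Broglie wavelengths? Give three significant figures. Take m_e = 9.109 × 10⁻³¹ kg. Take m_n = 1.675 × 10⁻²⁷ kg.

At fixed KE, p = √(2mKE) so λ = h/p ∝ 1/√m.
λ_e/λ_n = √(m_n/m_e) = √(1.675 × 10⁻²⁷/9.109 × 10⁻³¹) = √(1839) = 42.9.

λ_e/λ_n = 42.9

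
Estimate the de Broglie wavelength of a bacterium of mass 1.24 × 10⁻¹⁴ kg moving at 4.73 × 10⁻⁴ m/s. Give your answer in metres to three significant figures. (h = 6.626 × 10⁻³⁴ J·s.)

p = mv = 1.24 × 10⁻¹⁴ × 4.73 × 10⁻⁴ = 5.865 × 10⁻¹⁸ kg·m/s.
λ = h/p = 6.626 × 10⁻³⁴ / 5.865 × 10⁻¹⁸ = 1.13 × 10⁻¹⁶ m.

λ = 1.13 × 10⁻¹⁶ m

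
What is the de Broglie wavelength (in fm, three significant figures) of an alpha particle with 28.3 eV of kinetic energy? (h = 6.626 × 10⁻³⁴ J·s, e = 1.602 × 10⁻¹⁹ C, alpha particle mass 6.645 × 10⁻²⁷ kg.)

λ = 2700 fm

KE = 28.3 eV = 4.534 × 10⁻¹⁸ J.
p = √(2mKE) = √(2 × 6.645 × 10⁻²⁷ × 4.534 × 10⁻¹⁸) = 2.455 × 10⁻²² kg·m/s.
λ = h/p = 6.626 × 10⁻³⁴ / 2.455 × 10⁻²² = 2.70 × 10⁻¹² m = 2700 fm.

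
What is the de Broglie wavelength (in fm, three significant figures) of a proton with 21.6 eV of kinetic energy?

KE = 21.6 eV = 3.460 × 10⁻¹⁸ J.
p = √(2mKE) = √(2 × 1.673 × 10⁻²⁷ × 3.460 × 10⁻¹⁸) = 1.076 × 10⁻²² kg·m/s.
λ = h/p = 6.626 × 10⁻³⁴ / 1.076 × 10⁻²² = 6.16 × 10⁻¹² m = 6160 fm.

λ = 6160 fm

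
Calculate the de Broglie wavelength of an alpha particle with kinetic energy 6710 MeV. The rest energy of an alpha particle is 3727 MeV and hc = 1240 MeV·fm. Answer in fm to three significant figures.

Total energy E = KE + m₀c² = 6710 + 3727 = 10437 MeV.
(pc)² = E² − (m₀c²)² = (10437)² − (3727)² = 9.504 × 10⁷ MeV², so pc = 9749 MeV.
λ = hc/(pc) = 1240 MeV·fm / 9749 MeV = 0.127 fm.

λ = 0.127 fm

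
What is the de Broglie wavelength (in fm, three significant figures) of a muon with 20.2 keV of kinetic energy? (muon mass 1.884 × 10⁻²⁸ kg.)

KE = 20.2 keV = 3.236 × 10⁻¹⁵ J.
p = √(2mKE) = √(2 × 1.884 × 10⁻²⁸ × 3.236 × 10⁻¹⁵) = 1.104 × 10⁻²¹ kg·m/s.
λ = h/p = 6.626 × 10⁻³⁴ / 1.104 × 10⁻²¹ = 6.00 × 10⁻¹³ m = 600 fm.

λ = 600 fm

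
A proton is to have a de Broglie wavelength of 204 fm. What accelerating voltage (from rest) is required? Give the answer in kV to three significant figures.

V = 19.7 kV

p = h/λ = 6.626 × 10⁻³⁴ / 2.040 × 10⁻¹³ = 3.248 × 10⁻²¹ kg·m/s.
KE = p²/(2m) = 3.153 × 10⁻¹⁵ J.
V = KE/e = 3.153 × 10⁻¹⁵ / (1.602 × 10⁻¹⁹) = 19.7 kV.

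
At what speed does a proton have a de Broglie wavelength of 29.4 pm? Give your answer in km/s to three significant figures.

v = 13.5 km/s

p = h/λ = 6.626 × 10⁻³⁴ / 2.940 × 10⁻¹¹ = 2.254 × 10⁻²³ kg·m/s.
v = p/m = 2.254 × 10⁻²³ / 1.673 × 10⁻²⁷ = 1.35 × 10⁴ m/s = 13.5 km/s.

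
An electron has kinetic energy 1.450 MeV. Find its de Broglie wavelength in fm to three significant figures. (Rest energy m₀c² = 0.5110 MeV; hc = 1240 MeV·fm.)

Total energy E = KE + m₀c² = 1.450 + 0.5110 = 1.9610 MeV.
(pc)² = E² − (m₀c²)² = (1.9610)² − (0.5110)² = 3.584 MeV², so pc = 1.893 MeV.
λ = hc/(pc) = 1240 MeV·fm / 1.893 MeV = 655 fm.

λ = 655 fm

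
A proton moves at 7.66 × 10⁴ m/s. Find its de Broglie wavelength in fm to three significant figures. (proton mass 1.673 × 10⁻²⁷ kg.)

λ = 5170 fm

p = mv = 1.673 × 10⁻²⁷ × 7.66 × 10⁴ = 1.282 × 10⁻²² kg·m/s.
λ = h/p = 6.626 × 10⁻³⁴ / 1.282 × 10⁻²² = 5.17 × 10⁻¹² m = 5170 fm.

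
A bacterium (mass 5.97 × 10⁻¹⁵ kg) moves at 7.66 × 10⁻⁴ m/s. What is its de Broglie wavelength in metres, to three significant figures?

λ = 1.45 × 10⁻¹⁶ m

p = mv = 5.97 × 10⁻¹⁵ × 7.66 × 10⁻⁴ = 4.573 × 10⁻¹⁸ kg·m/s.
λ = h/p = 6.626 × 10⁻³⁴ / 4.573 × 10⁻¹⁸ = 1.45 × 10⁻¹⁶ m.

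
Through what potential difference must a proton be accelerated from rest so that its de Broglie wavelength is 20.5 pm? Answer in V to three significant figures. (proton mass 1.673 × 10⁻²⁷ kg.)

p = h/λ = 6.626 × 10⁻³⁴ / 2.050 × 10⁻¹¹ = 3.232 × 10⁻²³ kg·m/s.
KE = p²/(2m) = 3.122 × 10⁻¹⁹ J.
V = KE/e = 3.122 × 10⁻¹⁹ / (1.602 × 10⁻¹⁹) = 1.95 V.

V = 1.95 V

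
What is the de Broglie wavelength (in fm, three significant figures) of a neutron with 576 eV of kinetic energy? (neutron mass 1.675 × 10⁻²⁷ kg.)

λ = 1190 fm

KE = 576 eV = 9.228 × 10⁻¹⁷ J.
p = √(2mKE) = √(2 × 1.675 × 10⁻²⁷ × 9.228 × 10⁻¹⁷) = 5.560 × 10⁻²² kg·m/s.
λ = h/p = 6.626 × 10⁻³⁴ / 5.560 × 10⁻²² = 1.19 × 10⁻¹² m = 1190 fm.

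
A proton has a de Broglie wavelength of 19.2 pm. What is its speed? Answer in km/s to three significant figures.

v = 20.6 km/s

p = h/λ = 6.626 × 10⁻³⁴ / 1.920 × 10⁻¹¹ = 3.451 × 10⁻²³ kg·m/s.
v = p/m = 3.451 × 10⁻²³ / 1.673 × 10⁻²⁷ = 2.06 × 10⁴ m/s = 20.6 km/s.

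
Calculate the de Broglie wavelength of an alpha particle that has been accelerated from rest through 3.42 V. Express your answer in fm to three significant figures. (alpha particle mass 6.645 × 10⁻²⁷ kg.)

λ = 5490 fm

KE = 2eV = 2 × 1.602 × 10⁻¹⁹ × 3.420 = 1.096 × 10⁻¹⁸ J.
p = √(2mKE) = √(2 × 6.645 × 10⁻²⁷ × 1.096 × 10⁻¹⁸) = 1.207 × 10⁻²² kg·m/s.
λ = h/p = 6.626 × 10⁻³⁴ / 1.207 × 10⁻²² = 5.49 × 10⁻¹² m = 5490 fm.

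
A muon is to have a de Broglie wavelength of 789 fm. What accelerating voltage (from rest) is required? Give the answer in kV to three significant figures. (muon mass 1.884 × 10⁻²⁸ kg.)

V = 11.7 kV

p = h/λ = 6.626 × 10⁻³⁴ / 7.890 × 10⁻¹³ = 8.398 × 10⁻²² kg·m/s.
KE = p²/(2m) = 1.872 × 10⁻¹⁵ J.
V = KE/e = 1.872 × 10⁻¹⁵ / (1.602 × 10⁻¹⁹) = 11.7 kV.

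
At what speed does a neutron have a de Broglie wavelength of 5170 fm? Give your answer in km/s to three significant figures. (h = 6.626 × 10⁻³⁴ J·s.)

p = h/λ = 6.626 × 10⁻³⁴ / 5.170 × 10⁻¹² = 1.282 × 10⁻²² kg·m/s.
v = p/m = 1.282 × 10⁻²² / 1.675 × 10⁻²⁷ = 7.65 × 10⁴ m/s = 76.5 km/s.

v = 76.5 km/s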